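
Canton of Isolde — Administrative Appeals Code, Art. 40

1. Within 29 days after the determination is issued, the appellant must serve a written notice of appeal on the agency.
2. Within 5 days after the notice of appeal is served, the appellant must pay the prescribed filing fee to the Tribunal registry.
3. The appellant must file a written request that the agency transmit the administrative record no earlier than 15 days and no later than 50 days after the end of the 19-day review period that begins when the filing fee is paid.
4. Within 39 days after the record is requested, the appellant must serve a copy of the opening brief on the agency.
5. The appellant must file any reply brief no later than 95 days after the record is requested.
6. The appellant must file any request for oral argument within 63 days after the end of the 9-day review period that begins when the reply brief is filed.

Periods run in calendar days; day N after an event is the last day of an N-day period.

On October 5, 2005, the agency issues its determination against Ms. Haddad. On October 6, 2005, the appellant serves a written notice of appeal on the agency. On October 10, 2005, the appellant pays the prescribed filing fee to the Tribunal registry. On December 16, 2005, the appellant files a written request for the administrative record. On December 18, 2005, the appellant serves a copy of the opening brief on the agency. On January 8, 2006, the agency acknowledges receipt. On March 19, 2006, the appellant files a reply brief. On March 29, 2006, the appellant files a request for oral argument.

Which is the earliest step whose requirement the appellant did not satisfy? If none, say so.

None — every step was satisfied

Step 1: 29 days after October 5, 2005 (when the determination is issued) is November 3, 2005; completed October 6, 2005, before the deadline.
Step 2: 5 days after October 6, 2005 (when the notice of appeal is served) is October 11, 2005; done October 10, 2005 — timely.
Step 3: the window is 15–50 days after October 29, 2005 (end of the 19-day review period, which began when the filing fee is paid on October 10, 2005), so November 13, 2005 through December 18, 2005; done December 16, 2005, which is between those dates.
Step 4: 39 days after December 16, 2005 (when the record is requested) is January 24, 2006; done December 18, 2005 — timely.
Step 5: 95 days after December 16, 2005 (when the record is requested) is March 21, 2006; completed March 19, 2006, before the deadline.
Step 6: 63 days after March 28, 2006 (end of the 9-day review period, which began when the reply brief is filed on March 19, 2006) is May 30, 2006; March 29, 2006 is within that limit.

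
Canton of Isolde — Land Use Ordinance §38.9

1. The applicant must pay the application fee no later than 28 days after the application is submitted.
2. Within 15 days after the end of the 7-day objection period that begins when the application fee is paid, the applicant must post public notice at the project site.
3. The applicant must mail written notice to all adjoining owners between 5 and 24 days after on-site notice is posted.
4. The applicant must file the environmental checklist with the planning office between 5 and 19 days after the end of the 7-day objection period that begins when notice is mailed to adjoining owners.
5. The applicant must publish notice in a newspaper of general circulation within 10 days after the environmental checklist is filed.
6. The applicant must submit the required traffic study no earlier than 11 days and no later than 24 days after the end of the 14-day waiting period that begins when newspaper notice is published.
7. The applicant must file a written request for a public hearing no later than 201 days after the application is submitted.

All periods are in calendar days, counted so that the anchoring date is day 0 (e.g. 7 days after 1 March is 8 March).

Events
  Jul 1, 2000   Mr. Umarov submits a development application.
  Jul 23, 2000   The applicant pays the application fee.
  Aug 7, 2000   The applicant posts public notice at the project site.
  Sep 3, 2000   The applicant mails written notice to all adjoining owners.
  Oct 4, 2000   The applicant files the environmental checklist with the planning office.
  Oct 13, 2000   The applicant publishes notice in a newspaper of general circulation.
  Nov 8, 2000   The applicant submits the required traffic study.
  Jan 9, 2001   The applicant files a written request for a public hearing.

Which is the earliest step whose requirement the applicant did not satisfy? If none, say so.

Step 1 — counting 28 days from Jul 1, 2000 (when the application is submitted) gives a deadline of Jul 29, 2000; completed Jul 23, 2000, before the deadline.
Step 2 — counting 15 days from Jul 30, 2000 (end of the 7-day objection period, which began when the application fee is paid on Jul 23, 2000) gives a deadline of Aug 14, 2000; completed Aug 7, 2000, before the deadline.
Step 3 — 5 and 24 days from Aug 7, 2000 (when on-site notice is posted) are Aug 12, 2000 and Aug 31, 2000 respectively; Sep 3, 2000 is 3 days past the end of the window.

Step 3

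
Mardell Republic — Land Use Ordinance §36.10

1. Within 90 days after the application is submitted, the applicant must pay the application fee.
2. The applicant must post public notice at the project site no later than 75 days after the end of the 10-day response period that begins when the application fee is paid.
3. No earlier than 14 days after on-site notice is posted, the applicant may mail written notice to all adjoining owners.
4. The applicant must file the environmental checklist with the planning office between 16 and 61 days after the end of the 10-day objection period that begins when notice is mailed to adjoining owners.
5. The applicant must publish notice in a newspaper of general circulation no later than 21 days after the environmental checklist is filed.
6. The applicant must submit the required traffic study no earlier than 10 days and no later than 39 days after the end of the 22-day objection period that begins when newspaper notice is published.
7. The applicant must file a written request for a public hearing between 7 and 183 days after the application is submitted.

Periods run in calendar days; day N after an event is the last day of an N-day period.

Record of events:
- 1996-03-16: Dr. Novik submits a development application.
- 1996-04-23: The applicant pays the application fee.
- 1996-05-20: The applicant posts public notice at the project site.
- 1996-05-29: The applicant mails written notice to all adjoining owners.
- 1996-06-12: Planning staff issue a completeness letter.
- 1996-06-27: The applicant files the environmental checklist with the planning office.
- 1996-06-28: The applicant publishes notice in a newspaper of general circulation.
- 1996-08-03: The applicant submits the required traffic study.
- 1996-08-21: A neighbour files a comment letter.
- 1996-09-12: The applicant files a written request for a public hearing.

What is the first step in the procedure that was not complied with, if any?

Step 1: 90 days after 1996-03-16 (when the application is submitted) is 1996-06-14; completed 1996-04-23, before the deadline.
Step 2: 75 days after 1996-05-03 (end of the 10-day response period, which began when the application fee is paid on 1996-04-23) is 1996-07-17; done 1996-05-20 — timely.
Step 3: the earliest permitted date is 14 days after 1996-05-20 (when on-site notice is posted), i.e. 1996-06-03; 1996-05-29 is 5 days before the earliest permitted date.

Step 3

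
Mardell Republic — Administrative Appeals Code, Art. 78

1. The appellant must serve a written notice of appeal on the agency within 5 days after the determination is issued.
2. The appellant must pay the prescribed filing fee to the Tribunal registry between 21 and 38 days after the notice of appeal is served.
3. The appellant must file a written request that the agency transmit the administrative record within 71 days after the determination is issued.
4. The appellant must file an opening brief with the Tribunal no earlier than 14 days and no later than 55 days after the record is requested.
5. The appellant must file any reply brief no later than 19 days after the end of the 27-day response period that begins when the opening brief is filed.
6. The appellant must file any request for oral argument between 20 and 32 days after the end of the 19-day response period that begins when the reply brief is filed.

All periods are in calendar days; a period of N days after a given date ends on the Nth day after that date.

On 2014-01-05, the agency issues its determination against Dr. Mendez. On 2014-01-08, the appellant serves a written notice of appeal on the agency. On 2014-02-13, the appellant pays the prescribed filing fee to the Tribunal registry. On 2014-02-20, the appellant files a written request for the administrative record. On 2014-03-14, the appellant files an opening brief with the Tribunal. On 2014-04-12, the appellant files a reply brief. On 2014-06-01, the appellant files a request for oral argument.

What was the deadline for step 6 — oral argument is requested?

2014-06-02

The reply brief is filed on 2014-04-12; the 19-day response period therefore ends 2014-05-01, and step 6 runs from that date. The window is 20–32 days after 2014-05-01; it closes on 2014-06-02.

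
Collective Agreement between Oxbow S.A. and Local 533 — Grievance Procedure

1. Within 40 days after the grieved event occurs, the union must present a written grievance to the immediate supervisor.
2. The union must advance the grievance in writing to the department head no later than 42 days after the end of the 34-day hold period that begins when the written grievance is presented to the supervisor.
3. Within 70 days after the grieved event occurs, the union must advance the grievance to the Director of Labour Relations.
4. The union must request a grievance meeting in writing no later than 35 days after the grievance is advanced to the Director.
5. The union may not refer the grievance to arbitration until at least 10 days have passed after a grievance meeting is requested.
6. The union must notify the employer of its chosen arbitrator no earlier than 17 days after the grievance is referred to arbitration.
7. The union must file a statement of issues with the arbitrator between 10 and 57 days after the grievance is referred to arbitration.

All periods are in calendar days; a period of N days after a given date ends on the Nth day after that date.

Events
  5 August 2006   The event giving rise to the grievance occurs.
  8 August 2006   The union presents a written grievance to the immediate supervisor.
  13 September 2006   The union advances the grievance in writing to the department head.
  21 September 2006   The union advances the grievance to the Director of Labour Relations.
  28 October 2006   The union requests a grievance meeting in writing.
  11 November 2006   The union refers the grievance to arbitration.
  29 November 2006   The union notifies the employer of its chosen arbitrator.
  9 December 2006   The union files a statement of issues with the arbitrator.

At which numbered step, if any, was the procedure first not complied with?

Step 4

Step 1 — counting 40 days from 5 August 2006 (when the grieved event occurs) gives a deadline of 14 September 2006; completed 8 August 2006, before the deadline.
Step 2 — counting 42 days from 11 September 2006 (end of the 34-day hold period, which began when the written grievance is presented to the supervisor on 8 August 2006) gives a deadline of 23 October 2006; 13 September 2006 is within that limit.
Step 3 — counting 70 days from 5 August 2006 (when the grieved event occurs) gives a deadline of 14 October 2006; done 21 September 2006 — timely.
Step 4 — counting 35 days from 21 September 2006 (when the grievance is advanced to the Director) gives a deadline of 26 October 2006; not done until 28 October 2006, 2 days after the deadline.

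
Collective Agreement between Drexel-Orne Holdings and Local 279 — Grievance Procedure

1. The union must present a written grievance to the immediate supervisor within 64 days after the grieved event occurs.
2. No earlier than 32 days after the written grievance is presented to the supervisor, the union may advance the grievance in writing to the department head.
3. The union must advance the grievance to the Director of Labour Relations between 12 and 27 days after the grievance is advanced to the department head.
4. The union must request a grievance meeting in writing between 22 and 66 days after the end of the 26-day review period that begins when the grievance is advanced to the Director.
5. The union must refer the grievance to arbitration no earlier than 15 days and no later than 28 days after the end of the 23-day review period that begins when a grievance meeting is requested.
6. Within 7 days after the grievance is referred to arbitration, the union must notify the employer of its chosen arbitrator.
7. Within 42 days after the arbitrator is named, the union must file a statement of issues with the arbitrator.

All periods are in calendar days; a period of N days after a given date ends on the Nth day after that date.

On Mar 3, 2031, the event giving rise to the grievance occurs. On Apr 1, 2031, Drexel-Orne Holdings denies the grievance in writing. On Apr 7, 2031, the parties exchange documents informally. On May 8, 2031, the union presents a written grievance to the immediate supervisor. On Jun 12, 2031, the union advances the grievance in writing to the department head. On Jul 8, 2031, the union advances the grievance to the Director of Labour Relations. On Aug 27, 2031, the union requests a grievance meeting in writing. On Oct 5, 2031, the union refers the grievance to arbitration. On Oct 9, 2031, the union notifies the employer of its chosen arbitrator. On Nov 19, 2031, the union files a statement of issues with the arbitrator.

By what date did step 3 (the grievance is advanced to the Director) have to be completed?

Jul 9, 2031

Step 3 runs from Jun 12, 2031, when the grievance is advanced to the department head. The window is 12–27 days after Jun 12, 2031; it closes on Jul 9, 2031.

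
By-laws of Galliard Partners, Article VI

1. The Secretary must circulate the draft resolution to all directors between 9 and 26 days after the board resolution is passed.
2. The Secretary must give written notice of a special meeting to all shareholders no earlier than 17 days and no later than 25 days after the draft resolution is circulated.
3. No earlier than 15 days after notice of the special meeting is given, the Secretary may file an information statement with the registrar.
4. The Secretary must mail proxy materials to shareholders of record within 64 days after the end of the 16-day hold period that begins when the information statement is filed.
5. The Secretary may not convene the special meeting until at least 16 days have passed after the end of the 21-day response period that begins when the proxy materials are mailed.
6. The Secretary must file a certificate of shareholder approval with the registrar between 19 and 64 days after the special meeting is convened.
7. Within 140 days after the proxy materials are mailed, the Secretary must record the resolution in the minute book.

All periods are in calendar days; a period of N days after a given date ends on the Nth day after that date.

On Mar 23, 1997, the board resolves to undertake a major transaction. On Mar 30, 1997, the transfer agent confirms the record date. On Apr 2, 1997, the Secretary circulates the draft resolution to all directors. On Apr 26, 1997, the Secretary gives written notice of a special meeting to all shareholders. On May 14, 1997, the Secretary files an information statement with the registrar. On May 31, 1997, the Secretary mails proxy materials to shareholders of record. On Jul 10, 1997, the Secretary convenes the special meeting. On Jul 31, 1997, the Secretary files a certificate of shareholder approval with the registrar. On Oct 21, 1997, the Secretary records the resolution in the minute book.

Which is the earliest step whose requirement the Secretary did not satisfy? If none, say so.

Step 1: the window is 9–26 days after Mar 23, 1997 (when the board resolution is passed), so Apr 1, 1997 through Apr 18, 1997; done Apr 2, 1997 — within the window.
Step 2: the window is 17–25 days after Apr 2, 1997 (when the draft resolution is circulated), so Apr 19, 1997 through Apr 27, 1997; Apr 26, 1997 falls inside that range.
Step 3: the earliest permitted date is 15 days after Apr 26, 1997 (when notice of the special meeting is given), i.e. May 11, 1997; done May 14, 1997, after the minimum wait.
Step 4: 64 days after May 30, 1997 (end of the 16-day hold period, which began when the information statement is filed on May 14, 1997) is Aug 2, 1997; completed May 31, 1997, before the deadline.
Step 5: the earliest permitted date is 16 days after Jun 21, 1997 (end of the 21-day response period, which began when the proxy materials are mailed on May 31, 1997), i.e. Jul 7, 1997; Jul 10, 1997 is on or after that date.
Step 6: the window is 19–64 days after Jul 10, 1997 (when the special meeting is convened), so Jul 29, 1997 through Sep 12, 1997; done Jul 31, 1997 — within the window.
Step 7: 140 days after May 31, 1997 (when the proxy materials are mailed) is Oct 18, 1997; not done until Oct 21, 1997, 3 days after the deadline.
Later steps need not be reached.

Step 7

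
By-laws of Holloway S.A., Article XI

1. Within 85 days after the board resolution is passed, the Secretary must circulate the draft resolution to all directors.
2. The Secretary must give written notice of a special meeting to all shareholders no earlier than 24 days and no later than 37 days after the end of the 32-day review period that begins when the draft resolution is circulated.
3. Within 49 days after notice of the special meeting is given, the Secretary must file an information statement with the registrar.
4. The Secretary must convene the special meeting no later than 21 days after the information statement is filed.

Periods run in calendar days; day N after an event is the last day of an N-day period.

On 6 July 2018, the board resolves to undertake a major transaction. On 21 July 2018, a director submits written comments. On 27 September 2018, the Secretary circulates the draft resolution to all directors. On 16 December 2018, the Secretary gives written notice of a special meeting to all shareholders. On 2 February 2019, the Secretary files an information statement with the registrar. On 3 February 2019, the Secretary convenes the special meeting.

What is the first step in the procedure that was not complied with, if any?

Step 2

(1) due by 6 July 2018 + 85 days = 29 September 2018; completed 27 September 2018, before the deadline.
(2) the permitted window runs from 29 October 2018 + 24 = 22 November 2018 to 29 October 2018 + 37 = 5 December 2018; 16 December 2018 is 11 days past the end of the window.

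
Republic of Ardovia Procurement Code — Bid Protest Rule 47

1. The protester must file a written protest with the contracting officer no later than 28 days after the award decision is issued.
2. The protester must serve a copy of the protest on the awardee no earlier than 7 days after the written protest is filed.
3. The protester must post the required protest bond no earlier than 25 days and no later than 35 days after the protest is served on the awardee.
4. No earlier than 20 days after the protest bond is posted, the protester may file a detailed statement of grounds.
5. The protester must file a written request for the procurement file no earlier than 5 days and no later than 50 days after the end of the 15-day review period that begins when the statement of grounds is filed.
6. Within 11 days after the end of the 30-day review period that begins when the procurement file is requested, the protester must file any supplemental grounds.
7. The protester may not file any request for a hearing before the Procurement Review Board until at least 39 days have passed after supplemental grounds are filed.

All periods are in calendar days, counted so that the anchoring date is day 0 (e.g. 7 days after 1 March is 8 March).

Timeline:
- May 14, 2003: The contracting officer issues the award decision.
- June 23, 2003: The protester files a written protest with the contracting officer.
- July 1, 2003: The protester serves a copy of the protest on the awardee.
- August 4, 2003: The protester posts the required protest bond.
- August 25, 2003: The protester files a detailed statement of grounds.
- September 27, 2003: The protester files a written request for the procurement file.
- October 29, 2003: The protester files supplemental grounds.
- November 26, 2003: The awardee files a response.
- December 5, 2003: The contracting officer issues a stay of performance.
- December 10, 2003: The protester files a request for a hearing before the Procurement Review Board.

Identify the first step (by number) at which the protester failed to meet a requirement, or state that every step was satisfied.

Step 1 — counting 28 days from May 14, 2003 (when the award decision is issued) gives a deadline of June 11, 2003; June 23, 2003 misses that deadline by 12 days.

Step 1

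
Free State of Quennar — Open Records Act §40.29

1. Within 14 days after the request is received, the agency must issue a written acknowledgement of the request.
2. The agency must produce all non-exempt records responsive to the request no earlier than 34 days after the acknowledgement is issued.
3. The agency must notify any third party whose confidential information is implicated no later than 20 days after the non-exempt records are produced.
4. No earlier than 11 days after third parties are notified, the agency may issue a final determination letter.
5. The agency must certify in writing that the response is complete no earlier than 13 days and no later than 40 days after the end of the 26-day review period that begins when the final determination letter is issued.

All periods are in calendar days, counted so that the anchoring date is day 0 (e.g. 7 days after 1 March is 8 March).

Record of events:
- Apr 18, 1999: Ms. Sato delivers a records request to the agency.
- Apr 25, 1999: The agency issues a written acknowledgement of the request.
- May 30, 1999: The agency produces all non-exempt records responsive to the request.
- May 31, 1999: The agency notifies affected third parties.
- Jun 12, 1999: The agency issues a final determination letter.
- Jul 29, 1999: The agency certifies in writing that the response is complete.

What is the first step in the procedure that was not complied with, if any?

None — every step was satisfied

Step 1 — counting 14 days from Apr 18, 1999 (when the request is received) gives a deadline of May 2, 1999; Apr 25, 1999 is within that limit.
Step 2 — must wait 34 days from Apr 25, 1999 (when the acknowledgement is issued), so not before May 29, 1999; done May 30, 1999 — permitted.
Step 3 — counting 20 days from May 30, 1999 (when the non-exempt records are produced) gives a deadline of Jun 19, 1999; done May 31, 1999 — timely.
Step 4 — must wait 11 days from May 31, 1999 (when third parties are notified), so not before Jun 11, 1999; Jun 12, 1999 is on or after that date.
Step 5 — 13 and 40 days from Jul 8, 1999 (end of the 26-day review period, which began when the final determination letter is issued on Jun 12, 1999) are Jul 21, 1999 and Aug 17, 1999 respectively; done Jul 29, 1999 — within the window.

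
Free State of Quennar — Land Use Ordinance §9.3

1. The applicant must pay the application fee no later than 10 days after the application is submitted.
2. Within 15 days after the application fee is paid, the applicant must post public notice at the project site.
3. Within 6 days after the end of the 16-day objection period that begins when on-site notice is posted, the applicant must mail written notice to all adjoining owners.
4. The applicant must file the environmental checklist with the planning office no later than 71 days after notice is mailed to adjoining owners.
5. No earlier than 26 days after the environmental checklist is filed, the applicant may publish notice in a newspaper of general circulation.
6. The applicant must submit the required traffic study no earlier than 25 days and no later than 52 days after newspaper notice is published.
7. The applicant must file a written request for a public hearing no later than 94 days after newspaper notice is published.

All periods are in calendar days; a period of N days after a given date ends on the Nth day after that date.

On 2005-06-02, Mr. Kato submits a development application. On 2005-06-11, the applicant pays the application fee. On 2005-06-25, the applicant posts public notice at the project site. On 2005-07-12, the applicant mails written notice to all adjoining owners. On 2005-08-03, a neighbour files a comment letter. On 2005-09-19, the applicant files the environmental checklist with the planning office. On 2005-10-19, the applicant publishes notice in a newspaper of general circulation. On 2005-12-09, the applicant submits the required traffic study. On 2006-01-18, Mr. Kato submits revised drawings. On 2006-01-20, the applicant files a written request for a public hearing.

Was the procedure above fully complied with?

Yes

Step 1: 10 days after 2005-06-02 (when the application is submitted) is 2005-06-12; 2005-06-11 is within that limit.
Step 2: 15 days after 2005-06-11 (when the application fee is paid) is 2005-06-26; done 2005-06-25 — timely.
Step 3: 6 days after 2005-07-11 (end of the 16-day objection period, which began when on-site notice is posted on 2005-06-25) is 2005-07-17; completed 2005-07-12, before the deadline.
Step 4: 71 days after 2005-07-12 (when notice is mailed to adjoining owners) is 2005-09-21; done 2005-09-19 — timely.
Step 5: the earliest permitted date is 26 days after 2005-09-19 (when the environmental checklist is filed), i.e. 2005-10-15; 2005-10-19 is on or after that date.
Step 6: the window is 25–52 days after 2005-10-19 (when newspaper notice is published), so 2005-11-13 through 2005-12-10; 2005-12-09 falls inside that range.
Step 7: 94 days after 2005-10-19 (when newspaper notice is published) is 2006-01-21; 2006-01-20 is within that limit.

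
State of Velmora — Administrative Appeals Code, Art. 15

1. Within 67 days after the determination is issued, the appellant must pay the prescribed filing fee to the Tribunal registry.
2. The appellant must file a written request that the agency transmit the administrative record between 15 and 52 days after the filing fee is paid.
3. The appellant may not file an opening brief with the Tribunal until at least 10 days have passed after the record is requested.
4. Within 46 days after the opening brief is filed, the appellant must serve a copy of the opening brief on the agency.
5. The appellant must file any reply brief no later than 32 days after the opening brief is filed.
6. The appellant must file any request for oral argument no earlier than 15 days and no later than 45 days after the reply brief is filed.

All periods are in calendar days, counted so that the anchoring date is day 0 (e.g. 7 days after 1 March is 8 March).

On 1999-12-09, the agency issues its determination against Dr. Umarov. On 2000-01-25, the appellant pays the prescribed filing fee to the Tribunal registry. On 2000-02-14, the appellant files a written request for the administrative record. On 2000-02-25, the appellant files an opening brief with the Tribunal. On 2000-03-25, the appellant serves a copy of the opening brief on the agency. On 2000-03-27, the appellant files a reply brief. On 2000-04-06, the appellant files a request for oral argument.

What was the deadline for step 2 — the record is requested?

Step 2 runs from 2000-01-25, when the filing fee is paid. The window is 15–52 days after 2000-01-25; it closes on 2000-03-17.

2000-03-17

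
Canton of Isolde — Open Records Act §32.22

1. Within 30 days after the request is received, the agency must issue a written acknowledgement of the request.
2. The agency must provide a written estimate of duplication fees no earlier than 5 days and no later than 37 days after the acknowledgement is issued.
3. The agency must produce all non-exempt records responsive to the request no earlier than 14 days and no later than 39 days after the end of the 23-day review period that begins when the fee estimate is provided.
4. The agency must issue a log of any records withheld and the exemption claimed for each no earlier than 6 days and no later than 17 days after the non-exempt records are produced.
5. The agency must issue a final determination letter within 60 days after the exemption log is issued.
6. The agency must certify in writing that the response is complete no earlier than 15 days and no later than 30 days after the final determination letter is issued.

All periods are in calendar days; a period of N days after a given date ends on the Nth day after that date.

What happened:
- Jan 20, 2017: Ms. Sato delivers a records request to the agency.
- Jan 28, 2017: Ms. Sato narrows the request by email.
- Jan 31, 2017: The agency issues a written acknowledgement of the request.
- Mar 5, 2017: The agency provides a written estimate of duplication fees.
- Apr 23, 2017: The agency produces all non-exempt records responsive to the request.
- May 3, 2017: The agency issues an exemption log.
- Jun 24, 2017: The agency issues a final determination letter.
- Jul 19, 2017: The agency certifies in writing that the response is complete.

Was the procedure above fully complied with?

Step 1 — counting 30 days from Jan 20, 2017 (when the request is received) gives a deadline of Feb 19, 2017; completed Jan 31, 2017, before the deadline.
Step 2 — 5 and 37 days from Jan 31, 2017 (when the acknowledgement is issued) are Feb 5, 2017 and Mar 9, 2017 respectively; done Mar 5, 2017, which is between those dates.
Step 3 — 14 and 39 days from Mar 28, 2017 (end of the 23-day review period, which began when the fee estimate is provided on Mar 5, 2017) are Apr 11, 2017 and May 6, 2017 respectively; done Apr 23, 2017 — within the window.
Step 4 — 6 and 17 days from Apr 23, 2017 (when the non-exempt records are produced) are Apr 29, 2017 and May 10, 2017 respectively; done May 3, 2017 — within the window.
Step 5 — counting 60 days from May 3, 2017 (when the exemption log is issued) gives a deadline of Jul 2, 2017; done Jun 24, 2017 — timely.
Step 6 — 15 and 30 days from Jun 24, 2017 (when the final determination letter is issued) are Jul 9, 2017 and Jul 24, 2017 respectively; done Jul 19, 2017, which is between those dates.

Yes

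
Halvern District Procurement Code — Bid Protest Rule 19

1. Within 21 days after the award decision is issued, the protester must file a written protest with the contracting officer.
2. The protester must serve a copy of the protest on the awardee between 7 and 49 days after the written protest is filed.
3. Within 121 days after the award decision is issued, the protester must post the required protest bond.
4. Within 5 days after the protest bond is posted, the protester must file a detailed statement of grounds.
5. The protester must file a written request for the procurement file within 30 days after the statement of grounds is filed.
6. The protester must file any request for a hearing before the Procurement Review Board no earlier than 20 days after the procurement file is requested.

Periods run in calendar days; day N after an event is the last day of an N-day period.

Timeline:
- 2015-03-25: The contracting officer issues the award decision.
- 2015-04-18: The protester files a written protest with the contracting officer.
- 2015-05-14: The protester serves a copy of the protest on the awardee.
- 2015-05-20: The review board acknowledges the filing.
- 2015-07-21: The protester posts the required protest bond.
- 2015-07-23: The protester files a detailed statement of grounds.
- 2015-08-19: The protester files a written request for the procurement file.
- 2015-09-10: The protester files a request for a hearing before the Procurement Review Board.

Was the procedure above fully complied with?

Step 1 — counting 21 days from 2015-03-25 (when the award decision is issued) gives a deadline of 2015-04-15; 2015-04-18 misses that deadline by 3 days.
No need to go further; step 1 was not satisfied.

No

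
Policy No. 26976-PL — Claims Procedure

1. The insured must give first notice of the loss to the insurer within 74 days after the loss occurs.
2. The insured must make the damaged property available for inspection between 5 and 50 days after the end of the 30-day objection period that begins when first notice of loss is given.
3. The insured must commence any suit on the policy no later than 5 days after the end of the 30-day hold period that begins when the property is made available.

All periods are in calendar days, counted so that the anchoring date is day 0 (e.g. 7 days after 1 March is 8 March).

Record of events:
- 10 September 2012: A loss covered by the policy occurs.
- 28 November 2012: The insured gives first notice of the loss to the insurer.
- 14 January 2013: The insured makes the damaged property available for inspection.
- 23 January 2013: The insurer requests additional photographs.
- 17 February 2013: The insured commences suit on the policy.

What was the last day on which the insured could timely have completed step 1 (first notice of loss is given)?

23 November 2012

Step 1 runs from 10 September 2012, when the loss occurs. 74 days after 10 September 2012 is 23 November 2012.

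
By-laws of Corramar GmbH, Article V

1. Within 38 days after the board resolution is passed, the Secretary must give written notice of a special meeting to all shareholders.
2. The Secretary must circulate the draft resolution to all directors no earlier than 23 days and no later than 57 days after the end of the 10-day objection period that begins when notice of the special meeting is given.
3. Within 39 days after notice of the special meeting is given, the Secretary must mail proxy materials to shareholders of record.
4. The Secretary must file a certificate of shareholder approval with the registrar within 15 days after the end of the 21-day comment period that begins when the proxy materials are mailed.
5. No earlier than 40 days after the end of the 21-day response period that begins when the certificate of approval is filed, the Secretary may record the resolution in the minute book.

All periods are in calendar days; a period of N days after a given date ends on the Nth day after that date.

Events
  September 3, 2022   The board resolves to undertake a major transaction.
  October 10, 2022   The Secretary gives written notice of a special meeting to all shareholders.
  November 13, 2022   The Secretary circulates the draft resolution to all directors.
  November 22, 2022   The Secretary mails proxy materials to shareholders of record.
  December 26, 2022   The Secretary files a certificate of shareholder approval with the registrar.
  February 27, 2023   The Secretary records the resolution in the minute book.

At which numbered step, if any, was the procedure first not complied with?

Step 1: 38 days after September 3, 2022 (when the board resolution is passed) is October 11, 2022; October 10, 2022 is within that limit.
Step 2: the window is 23–57 days after October 20, 2022 (end of the 10-day objection period, which began when notice of the special meeting is given on October 10, 2022), so November 12, 2022 through December 16, 2022; done November 13, 2022 — within the window.
Step 3: 39 days after October 10, 2022 (when notice of the special meeting is given) is November 18, 2022; not done until November 22, 2022, 4 days after the deadline.
The procedure was therefore not followed at step 3.

Step 3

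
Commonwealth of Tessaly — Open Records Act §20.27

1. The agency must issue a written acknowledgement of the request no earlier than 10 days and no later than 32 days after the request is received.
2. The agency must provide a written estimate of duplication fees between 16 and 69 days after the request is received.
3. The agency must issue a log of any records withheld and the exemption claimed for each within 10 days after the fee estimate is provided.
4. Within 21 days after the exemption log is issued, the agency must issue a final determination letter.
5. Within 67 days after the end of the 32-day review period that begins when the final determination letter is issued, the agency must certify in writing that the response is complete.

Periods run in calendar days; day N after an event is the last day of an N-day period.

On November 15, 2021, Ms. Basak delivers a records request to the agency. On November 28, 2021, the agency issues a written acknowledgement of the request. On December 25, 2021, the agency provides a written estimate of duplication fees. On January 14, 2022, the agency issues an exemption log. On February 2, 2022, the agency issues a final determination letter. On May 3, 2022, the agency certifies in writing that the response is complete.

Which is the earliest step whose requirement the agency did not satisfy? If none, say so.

(1) the permitted window runs from November 15, 2021 + 10 = November 25, 2021 to November 15, 2021 + 32 = December 17, 2021; November 28, 2021 falls inside that range.
(2) the permitted window runs from November 15, 2021 + 16 = December 1, 2021 to November 15, 2021 + 69 = January 23, 2022; done December 25, 2021, which is between those dates.
(3) due by December 25, 2021 + 10 days = January 4, 2022; not done until January 14, 2022, 10 days after the deadline.

Step 3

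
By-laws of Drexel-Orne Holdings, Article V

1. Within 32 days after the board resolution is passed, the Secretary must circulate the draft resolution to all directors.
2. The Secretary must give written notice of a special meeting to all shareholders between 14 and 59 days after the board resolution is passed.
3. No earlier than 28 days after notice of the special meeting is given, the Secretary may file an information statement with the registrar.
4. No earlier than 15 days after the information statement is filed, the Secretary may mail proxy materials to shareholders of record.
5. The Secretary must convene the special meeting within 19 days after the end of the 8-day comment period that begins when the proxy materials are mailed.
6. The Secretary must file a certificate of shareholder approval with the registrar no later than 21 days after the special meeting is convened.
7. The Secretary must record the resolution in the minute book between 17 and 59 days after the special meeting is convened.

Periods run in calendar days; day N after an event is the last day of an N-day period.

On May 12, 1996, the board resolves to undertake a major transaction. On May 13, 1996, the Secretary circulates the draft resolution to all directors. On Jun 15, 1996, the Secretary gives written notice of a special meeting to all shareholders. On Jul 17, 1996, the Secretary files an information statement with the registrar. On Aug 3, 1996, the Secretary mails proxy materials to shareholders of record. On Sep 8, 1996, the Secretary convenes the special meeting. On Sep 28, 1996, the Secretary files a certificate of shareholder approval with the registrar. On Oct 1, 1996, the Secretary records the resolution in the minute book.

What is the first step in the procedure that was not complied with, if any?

Step 1: 32 days after May 12, 1996 (when the board resolution is passed) is Jun 13, 1996; done May 13, 1996 — timely.
Step 2: the window is 14–59 days after May 12, 1996 (when the board resolution is passed), so May 26, 1996 through Jul 10, 1996; done Jun 15, 1996, which is between those dates.
Step 3: the earliest permitted date is 28 days after Jun 15, 1996 (when notice of the special meeting is given), i.e. Jul 13, 1996; Jul 17, 1996 is on or after that date.
Step 4: the earliest permitted date is 15 days after Jul 17, 1996 (when the information statement is filed), i.e. Aug 1, 1996; Aug 3, 1996 is on or after that date.
Step 5: 19 days after Aug 11, 1996 (end of the 8-day comment period, which began when the proxy materials are mailed on Aug 3, 1996) is Aug 30, 1996; done Sep 8, 1996 — 9 days late.

Step 5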